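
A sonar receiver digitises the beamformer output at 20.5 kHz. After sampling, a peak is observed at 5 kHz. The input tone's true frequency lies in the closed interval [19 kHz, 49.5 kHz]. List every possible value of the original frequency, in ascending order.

25.5 kHz, 36 kHz, 46 kHz

Frequencies that alias to 5 kHz are k·fs ± 5 kHz for integer k ≥ 0.
k=0: 5 kHz.
k=1: 15.5 kHz, 25.5 kHz.
k=2: 36 kHz, 46 kHz.
k=3: 56.5 kHz, 66.5 kHz.
Within [19 kHz, 49.5 kHz]: 25.5 kHz, 36 kHz, 46 kHz.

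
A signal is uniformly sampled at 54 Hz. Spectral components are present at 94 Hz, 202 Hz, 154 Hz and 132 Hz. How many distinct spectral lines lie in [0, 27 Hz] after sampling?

3

fs/2 = 27 Hz.
94 Hz mod fs = 40 Hz.
40 Hz > fs/2 = 27 Hz, folds to fs − 40 Hz = 14 Hz.
202 Hz mod fs = 40 Hz.
40 Hz > fs/2 = 27 Hz, folds to fs − 40 Hz = 14 Hz.
154 Hz mod fs = 46 Hz.
46 Hz > fs/2 = 27 Hz, folds to fs − 46 Hz = 8 Hz.
132 Hz mod fs = 24 Hz.
24 Hz ≤ fs/2 = 27 Hz, appears at 24 Hz.
Distinct values: {8 Hz, 14 Hz, 24 Hz} → 3.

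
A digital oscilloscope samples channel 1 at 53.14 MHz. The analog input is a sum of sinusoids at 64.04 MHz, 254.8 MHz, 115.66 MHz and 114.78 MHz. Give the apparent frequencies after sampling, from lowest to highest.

fs/2 = 26.57 MHz.
64.04 MHz mod fs = 10.9 MHz.
10.9 MHz ≤ fs/2 = 26.57 MHz, appears at 10.9 MHz.
254.8 MHz mod fs = 42.24 MHz.
42.24 MHz > fs/2 = 26.57 MHz, folds to fs − 42.24 MHz = 10.9 MHz.
115.66 MHz mod fs = 9.38 MHz.
9.38 MHz ≤ fs/2 = 26.57 MHz, appears at 9.38 MHz.
114.78 MHz mod fs = 8.5 MHz.
8.5 MHz ≤ fs/2 = 26.57 MHz, appears at 8.5 MHz.
Distinct values: {8.5 MHz, 9.38 MHz, 10.9 MHz}.

8.5 MHz, 9.38 MHz, 10.9 MHz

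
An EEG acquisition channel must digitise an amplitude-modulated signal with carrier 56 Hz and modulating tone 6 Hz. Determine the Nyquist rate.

AM sidebands sit at fc ± fm = 50 Hz and 62 Hz.
Highest-frequency component: 62 Hz.
Nyquist rate = 2 × 62 Hz = 124 Hz.

124 Hz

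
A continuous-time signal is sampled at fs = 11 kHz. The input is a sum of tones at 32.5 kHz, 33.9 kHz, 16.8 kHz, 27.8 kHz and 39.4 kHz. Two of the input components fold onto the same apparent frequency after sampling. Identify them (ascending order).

fs/2 = 5.5 kHz.
32.5 kHz mod fs = 10.5 kHz.
10.5 kHz > fs/2 = 5.5 kHz, folds to fs − 10.5 kHz = 0.5 kHz.
33.9 kHz mod fs = 0.9 kHz.
0.9 kHz ≤ fs/2 = 5.5 kHz, appears at 0.9 kHz.
16.8 kHz mod fs = 5.8 kHz.
5.8 kHz > fs/2 = 5.5 kHz, folds to fs − 5.8 kHz = 5.2 kHz.
27.8 kHz mod fs = 5.8 kHz.
5.8 kHz > fs/2 = 5.5 kHz, folds to fs − 5.8 kHz = 5.2 kHz.
39.4 kHz mod fs = 6.4 kHz.
6.4 kHz > fs/2 = 5.5 kHz, folds to fs − 6.4 kHz = 4.6 kHz.
16.8 kHz and 27.8 kHz both map to 5.2 kHz.

16.8 kHz, 27.8 kHz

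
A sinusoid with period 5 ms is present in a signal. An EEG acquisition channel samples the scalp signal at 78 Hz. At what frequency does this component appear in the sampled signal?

T = 5 ms → f = 1/T = 200 Hz.
200 Hz mod fs = 44 Hz.
44 Hz > fs/2 = 39 Hz, folds to fs − 44 Hz = 34 Hz.

34 Hz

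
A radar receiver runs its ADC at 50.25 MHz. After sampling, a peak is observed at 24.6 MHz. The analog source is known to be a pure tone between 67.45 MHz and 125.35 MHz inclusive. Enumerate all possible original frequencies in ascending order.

74.85 MHz, 75.9 MHz, 125.1 MHz

Frequencies that alias to 24.6 MHz are k·fs ± 24.6 MHz for integer k ≥ 0.
k=0: 24.6 MHz.
k=1: 25.65 MHz, 74.85 MHz.
k=2: 75.9 MHz, 125.1 MHz.
k=3: 126.15 MHz, 175.35 MHz.
Within [67.45 MHz, 125.35 MHz]: 74.85 MHz, 75.9 MHz, 125.1 MHz.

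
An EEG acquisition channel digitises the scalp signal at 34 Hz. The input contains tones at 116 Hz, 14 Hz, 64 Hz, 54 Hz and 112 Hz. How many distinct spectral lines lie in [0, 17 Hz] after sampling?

3

fs/2 = 17 Hz.
116 Hz mod fs = 14 Hz.
14 Hz ≤ fs/2 = 17 Hz, appears at 14 Hz.
14 Hz ≤ fs/2 = 17 Hz, passes unchanged.
64 Hz mod fs = 30 Hz.
30 Hz > fs/2 = 17 Hz, folds to fs − 30 Hz = 4 Hz.
54 Hz mod fs = 20 Hz.
20 Hz > fs/2 = 17 Hz, folds to fs − 20 Hz = 14 Hz.
112 Hz mod fs = 10 Hz.
10 Hz ≤ fs/2 = 17 Hz, appears at 10 Hz.
Distinct values: {4 Hz, 10 Hz, 14 Hz} → 3.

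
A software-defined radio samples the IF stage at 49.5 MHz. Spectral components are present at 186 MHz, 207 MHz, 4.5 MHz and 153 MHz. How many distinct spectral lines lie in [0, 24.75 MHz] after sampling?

fs/2 = 24.75 MHz.
186 MHz mod fs = 37.5 MHz.
37.5 MHz > fs/2 = 24.75 MHz, folds to fs − 37.5 MHz = 12 MHz.
207 MHz mod fs = 9 MHz.
9 MHz ≤ fs/2 = 24.75 MHz, appears at 9 MHz.
4.5 MHz ≤ fs/2 = 24.75 MHz, passes unchanged.
153 MHz mod fs = 4.5 MHz.
4.5 MHz ≤ fs/2 = 24.75 MHz, appears at 4.5 MHz.
Distinct values: {4.5 MHz, 9 MHz, 12 MHz} → 3.

3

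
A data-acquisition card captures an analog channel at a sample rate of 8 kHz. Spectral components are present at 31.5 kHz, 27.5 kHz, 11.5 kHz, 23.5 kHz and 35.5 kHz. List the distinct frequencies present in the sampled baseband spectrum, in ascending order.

fs/2 = 4 kHz.
31.5 kHz mod fs = 7.5 kHz.
7.5 kHz > fs/2 = 4 kHz, folds to fs − 7.5 kHz = 0.5 kHz.
27.5 kHz mod fs = 3.5 kHz.
3.5 kHz ≤ fs/2 = 4 kHz, appears at 3.5 kHz.
11.5 kHz mod fs = 3.5 kHz.
3.5 kHz ≤ fs/2 = 4 kHz, appears at 3.5 kHz.
23.5 kHz mod fs = 7.5 kHz.
7.5 kHz > fs/2 = 4 kHz, folds to fs − 7.5 kHz = 0.5 kHz.
35.5 kHz mod fs = 3.5 kHz.
3.5 kHz ≤ fs/2 = 4 kHz, appears at 3.5 kHz.
Distinct values: {0.5 kHz, 3.5 kHz}.

0.5 kHz, 3.5 kHz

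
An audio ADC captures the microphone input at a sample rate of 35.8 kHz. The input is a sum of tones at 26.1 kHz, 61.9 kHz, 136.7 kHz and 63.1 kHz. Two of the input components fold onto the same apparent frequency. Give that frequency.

fs/2 = 17.9 kHz.
26.1 kHz > fs/2 = 17.9 kHz, folds to fs − 26.1 kHz = 9.7 kHz.
61.9 kHz mod fs = 26.1 kHz.
26.1 kHz > fs/2 = 17.9 kHz, folds to fs − 26.1 kHz = 9.7 kHz.
136.7 kHz mod fs = 29.3 kHz.
29.3 kHz > fs/2 = 17.9 kHz, folds to fs − 29.3 kHz = 6.5 kHz.
63.1 kHz mod fs = 27.3 kHz.
27.3 kHz > fs/2 = 17.9 kHz, folds to fs − 27.3 kHz = 8.5 kHz.
26.1 kHz and 61.9 kHz both map to 9.7 kHz.

9.7 kHz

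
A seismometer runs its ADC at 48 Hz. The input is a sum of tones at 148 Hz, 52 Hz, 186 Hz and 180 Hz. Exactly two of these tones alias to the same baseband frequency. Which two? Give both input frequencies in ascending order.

52 Hz, 148 Hz

fs/2 = 24 Hz.
148 Hz mod fs = 4 Hz.
4 Hz ≤ fs/2 = 24 Hz, appears at 4 Hz.
52 Hz mod fs = 4 Hz.
4 Hz ≤ fs/2 = 24 Hz, appears at 4 Hz.
186 Hz mod fs = 42 Hz.
42 Hz > fs/2 = 24 Hz, folds to fs − 42 Hz = 6 Hz.
180 Hz mod fs = 36 Hz.
36 Hz > fs/2 = 24 Hz, folds to fs − 36 Hz = 12 Hz.
52 Hz and 148 Hz both map to 4 Hz.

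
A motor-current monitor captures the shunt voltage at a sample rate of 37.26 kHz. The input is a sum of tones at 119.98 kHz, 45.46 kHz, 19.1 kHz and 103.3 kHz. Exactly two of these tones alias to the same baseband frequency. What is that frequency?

8.2 kHz

fs/2 = 18.63 kHz.
119.98 kHz mod fs = 8.2 kHz.
8.2 kHz ≤ fs/2 = 18.63 kHz, appears at 8.2 kHz.
45.46 kHz mod fs = 8.2 kHz.
8.2 kHz ≤ fs/2 = 18.63 kHz, appears at 8.2 kHz.
19.1 kHz > fs/2 = 18.63 kHz, folds to fs − 19.1 kHz = 18.16 kHz.
103.3 kHz mod fs = 28.78 kHz.
28.78 kHz > fs/2 = 18.63 kHz, folds to fs − 28.78 kHz = 8.48 kHz.
45.46 kHz and 119.98 kHz both map to 8.2 kHz.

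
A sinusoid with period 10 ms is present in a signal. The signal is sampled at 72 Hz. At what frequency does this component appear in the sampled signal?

T = 10 ms → f = 1/T = 100 Hz.
100 Hz mod fs = 28 Hz.
28 Hz ≤ fs/2 = 36 Hz, appears at 28 Hz.

28 Hz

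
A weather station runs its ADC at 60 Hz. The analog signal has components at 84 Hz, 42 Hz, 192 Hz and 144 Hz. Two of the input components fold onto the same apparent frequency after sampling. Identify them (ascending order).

84 Hz, 144 Hz

fs/2 = 30 Hz.
84 Hz mod fs = 24 Hz.
24 Hz ≤ fs/2 = 30 Hz, appears at 24 Hz.
42 Hz > fs/2 = 30 Hz, folds to fs − 42 Hz = 18 Hz.
192 Hz mod fs = 12 Hz.
12 Hz ≤ fs/2 = 30 Hz, appears at 12 Hz.
144 Hz mod fs = 24 Hz.
24 Hz ≤ fs/2 = 30 Hz, appears at 24 Hz.
84 Hz and 144 Hz both map to 24 Hz.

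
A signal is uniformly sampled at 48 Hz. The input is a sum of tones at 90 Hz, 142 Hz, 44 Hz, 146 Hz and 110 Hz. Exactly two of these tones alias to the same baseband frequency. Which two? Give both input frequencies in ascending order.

fs/2 = 24 Hz.
90 Hz mod fs = 42 Hz.
42 Hz > fs/2 = 24 Hz, folds to fs − 42 Hz = 6 Hz.
142 Hz mod fs = 46 Hz.
46 Hz > fs/2 = 24 Hz, folds to fs − 46 Hz = 2 Hz.
44 Hz > fs/2 = 24 Hz, folds to fs − 44 Hz = 4 Hz.
146 Hz mod fs = 2 Hz.
2 Hz ≤ fs/2 = 24 Hz, appears at 2 Hz.
110 Hz mod fs = 14 Hz.
14 Hz ≤ fs/2 = 24 Hz, appears at 14 Hz.
142 Hz and 146 Hz both map to 2 Hz.

142 Hz, 146 Hz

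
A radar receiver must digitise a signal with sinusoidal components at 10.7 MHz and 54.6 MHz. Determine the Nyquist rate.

109.2 MHz

Highest-frequency component: 54.6 MHz.
Nyquist rate = 2 × 54.6 MHz = 109.2 MHz.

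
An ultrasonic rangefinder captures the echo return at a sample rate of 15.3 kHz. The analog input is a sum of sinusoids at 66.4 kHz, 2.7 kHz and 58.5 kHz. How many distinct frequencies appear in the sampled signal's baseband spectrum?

2

fs/2 = 7.65 kHz.
66.4 kHz mod fs = 5.2 kHz.
5.2 kHz ≤ fs/2 = 7.65 kHz, appears at 5.2 kHz.
2.7 kHz ≤ fs/2 = 7.65 kHz, passes unchanged.
58.5 kHz mod fs = 12.6 kHz.
12.6 kHz > fs/2 = 7.65 kHz, folds to fs − 12.6 kHz = 2.7 kHz.
Distinct values: {2.7 kHz, 5.2 kHz} → 2.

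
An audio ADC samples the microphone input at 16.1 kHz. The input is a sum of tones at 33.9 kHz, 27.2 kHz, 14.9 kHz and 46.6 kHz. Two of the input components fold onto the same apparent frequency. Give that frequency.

1.7 kHz

fs/2 = 8.05 kHz.
33.9 kHz mod fs = 1.7 kHz.
1.7 kHz ≤ fs/2 = 8.05 kHz, appears at 1.7 kHz.
27.2 kHz mod fs = 11.1 kHz.
11.1 kHz > fs/2 = 8.05 kHz, folds to fs − 11.1 kHz = 5 kHz.
14.9 kHz > fs/2 = 8.05 kHz, folds to fs − 14.9 kHz = 1.2 kHz.
46.6 kHz mod fs = 14.4 kHz.
14.4 kHz > fs/2 = 8.05 kHz, folds to fs − 14.4 kHz = 1.7 kHz.
33.9 kHz and 46.6 kHz both map to 1.7 kHz.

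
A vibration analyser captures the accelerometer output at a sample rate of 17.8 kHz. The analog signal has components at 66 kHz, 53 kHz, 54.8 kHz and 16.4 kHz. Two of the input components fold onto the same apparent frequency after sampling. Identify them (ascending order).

16.4 kHz, 54.8 kHz

fs/2 = 8.9 kHz.
66 kHz mod fs = 12.6 kHz.
12.6 kHz > fs/2 = 8.9 kHz, folds to fs − 12.6 kHz = 5.2 kHz.
53 kHz mod fs = 17.4 kHz.
17.4 kHz > fs/2 = 8.9 kHz, folds to fs − 17.4 kHz = 0.4 kHz.
54.8 kHz mod fs = 1.4 kHz.
1.4 kHz ≤ fs/2 = 8.9 kHz, appears at 1.4 kHz.
16.4 kHz > fs/2 = 8.9 kHz, folds to fs − 16.4 kHz = 1.4 kHz.
16.4 kHz and 54.8 kHz both map to 1.4 kHz.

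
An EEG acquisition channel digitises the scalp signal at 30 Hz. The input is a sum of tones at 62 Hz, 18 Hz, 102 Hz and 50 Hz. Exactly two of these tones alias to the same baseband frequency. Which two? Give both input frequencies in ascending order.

18 Hz, 102 Hz

fs/2 = 15 Hz.
62 Hz mod fs = 2 Hz.
2 Hz ≤ fs/2 = 15 Hz, appears at 2 Hz.
18 Hz > fs/2 = 15 Hz, folds to fs − 18 Hz = 12 Hz.
102 Hz mod fs = 12 Hz.
12 Hz ≤ fs/2 = 15 Hz, appears at 12 Hz.
50 Hz mod fs = 20 Hz.
20 Hz > fs/2 = 15 Hz, folds to fs − 20 Hz = 10 Hz.
18 Hz and 102 Hz both map to 12 Hz.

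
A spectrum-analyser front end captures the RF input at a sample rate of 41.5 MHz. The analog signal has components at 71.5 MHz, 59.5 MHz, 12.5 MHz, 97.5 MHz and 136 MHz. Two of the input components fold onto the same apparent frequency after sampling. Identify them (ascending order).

71.5 MHz, 136 MHz

fs/2 = 20.75 MHz.
71.5 MHz mod fs = 30 MHz.
30 MHz > fs/2 = 20.75 MHz, folds to fs − 30 MHz = 11.5 MHz.
59.5 MHz mod fs = 18 MHz.
18 MHz ≤ fs/2 = 20.75 MHz, appears at 18 MHz.
12.5 MHz ≤ fs/2 = 20.75 MHz, passes unchanged.
97.5 MHz mod fs = 14.5 MHz.
14.5 MHz ≤ fs/2 = 20.75 MHz, appears at 14.5 MHz.
136 MHz mod fs = 11.5 MHz.
11.5 MHz ≤ fs/2 = 20.75 MHz, appears at 11.5 MHz.
71.5 MHz and 136 MHz both map to 11.5 MHz.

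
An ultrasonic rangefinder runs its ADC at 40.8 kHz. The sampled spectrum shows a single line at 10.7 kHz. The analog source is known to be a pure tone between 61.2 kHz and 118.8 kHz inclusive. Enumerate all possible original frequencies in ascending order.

70.9 kHz, 92.3 kHz, 111.7 kHz

Frequencies that alias to 10.7 kHz are k·fs ± 10.7 kHz for integer k ≥ 0.
k=0: 10.7 kHz.
k=1: 30.1 kHz, 51.5 kHz.
k=2: 70.9 kHz, 92.3 kHz.
k=3: 111.7 kHz, 133.1 kHz.
k=4: 152.5 kHz, 173.9 kHz.
Within [61.2 kHz, 118.8 kHz]: 70.9 kHz, 92.3 kHz, 111.7 kHz.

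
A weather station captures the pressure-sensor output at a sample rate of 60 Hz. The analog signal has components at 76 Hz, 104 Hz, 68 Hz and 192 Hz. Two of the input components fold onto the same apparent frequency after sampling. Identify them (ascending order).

76 Hz, 104 Hz

fs/2 = 30 Hz.
76 Hz mod fs = 16 Hz.
16 Hz ≤ fs/2 = 30 Hz, appears at 16 Hz.
104 Hz mod fs = 44 Hz.
44 Hz > fs/2 = 30 Hz, folds to fs − 44 Hz = 16 Hz.
68 Hz mod fs = 8 Hz.
8 Hz ≤ fs/2 = 30 Hz, appears at 8 Hz.
192 Hz mod fs = 12 Hz.
12 Hz ≤ fs/2 = 30 Hz, appears at 12 Hz.
76 Hz and 104 Hz both map to 16 Hz.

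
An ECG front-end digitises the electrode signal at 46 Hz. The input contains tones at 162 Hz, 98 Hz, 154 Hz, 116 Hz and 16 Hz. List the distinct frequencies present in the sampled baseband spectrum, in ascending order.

fs/2 = 23 Hz.
162 Hz mod fs = 24 Hz.
24 Hz > fs/2 = 23 Hz, folds to fs − 24 Hz = 22 Hz.
98 Hz mod fs = 6 Hz.
6 Hz ≤ fs/2 = 23 Hz, appears at 6 Hz.
154 Hz mod fs = 16 Hz.
16 Hz ≤ fs/2 = 23 Hz, appears at 16 Hz.
116 Hz mod fs = 24 Hz.
24 Hz > fs/2 = 23 Hz, folds to fs − 24 Hz = 22 Hz.
16 Hz ≤ fs/2 = 23 Hz, passes unchanged.
Distinct values: {6 Hz, 16 Hz, 22 Hz}.

6 Hz, 16 Hz, 22 Hz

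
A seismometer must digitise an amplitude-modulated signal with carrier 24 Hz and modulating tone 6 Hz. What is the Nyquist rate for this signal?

60 Hz

AM sidebands sit at fc ± fm = 18 Hz and 30 Hz.
Highest-frequency component: 30 Hz.
Nyquist rate = 2 × 30 Hz = 60 Hz.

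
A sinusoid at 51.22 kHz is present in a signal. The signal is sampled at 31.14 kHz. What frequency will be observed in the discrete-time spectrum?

11.06 kHz

51.22 kHz mod fs = 20.08 kHz.
20.08 kHz > fs/2 = 15.57 kHz, folds to fs − 20.08 kHz = 11.06 kHz.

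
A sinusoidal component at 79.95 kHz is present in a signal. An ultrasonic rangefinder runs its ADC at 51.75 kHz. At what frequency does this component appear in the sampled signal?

79.95 kHz mod fs = 28.2 kHz.
28.2 kHz > fs/2 = 25.875 kHz, folds to fs − 28.2 kHz = 23.55 kHz.

23.55 kHz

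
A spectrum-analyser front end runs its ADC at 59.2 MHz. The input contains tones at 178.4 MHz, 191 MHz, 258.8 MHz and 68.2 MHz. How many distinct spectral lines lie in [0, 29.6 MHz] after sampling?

fs/2 = 29.6 MHz.
178.4 MHz mod fs = 0.8 MHz.
0.8 MHz ≤ fs/2 = 29.6 MHz, appears at 0.8 MHz.
191 MHz mod fs = 13.4 MHz.
13.4 MHz ≤ fs/2 = 29.6 MHz, appears at 13.4 MHz.
258.8 MHz mod fs = 22 MHz.
22 MHz ≤ fs/2 = 29.6 MHz, appears at 22 MHz.
68.2 MHz mod fs = 9 MHz.
9 MHz ≤ fs/2 = 29.6 MHz, appears at 9 MHz.
Distinct values: {0.8 MHz, 9 MHz, 13.4 MHz, 22 MHz} → 4.

4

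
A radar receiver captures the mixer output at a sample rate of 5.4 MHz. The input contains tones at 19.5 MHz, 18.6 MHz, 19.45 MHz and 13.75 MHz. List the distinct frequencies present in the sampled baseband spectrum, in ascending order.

2.1 MHz, 2.15 MHz, 2.4 MHz, 2.45 MHz

fs/2 = 2.7 MHz.
19.5 MHz mod fs = 3.3 MHz.
3.3 MHz > fs/2 = 2.7 MHz, folds to fs − 3.3 MHz = 2.1 MHz.
18.6 MHz mod fs = 2.4 MHz.
2.4 MHz ≤ fs/2 = 2.7 MHz, appears at 2.4 MHz.
19.45 MHz mod fs = 3.25 MHz.
3.25 MHz > fs/2 = 2.7 MHz, folds to fs − 3.25 MHz = 2.15 MHz.
13.75 MHz mod fs = 2.95 MHz.
2.95 MHz > fs/2 = 2.7 MHz, folds to fs − 2.95 MHz = 2.45 MHz.
Distinct values: {2.1 MHz, 2.15 MHz, 2.4 MHz, 2.45 MHz}.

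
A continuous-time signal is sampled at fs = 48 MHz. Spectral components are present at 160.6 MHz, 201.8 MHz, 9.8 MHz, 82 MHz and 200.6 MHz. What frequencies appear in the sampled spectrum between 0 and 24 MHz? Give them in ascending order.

fs/2 = 24 MHz.
160.6 MHz mod fs = 16.6 MHz.
16.6 MHz ≤ fs/2 = 24 MHz, appears at 16.6 MHz.
201.8 MHz mod fs = 9.8 MHz.
9.8 MHz ≤ fs/2 = 24 MHz, appears at 9.8 MHz.
9.8 MHz ≤ fs/2 = 24 MHz, passes unchanged.
82 MHz mod fs = 34 MHz.
34 MHz > fs/2 = 24 MHz, folds to fs − 34 MHz = 14 MHz.
200.6 MHz mod fs = 8.6 MHz.
8.6 MHz ≤ fs/2 = 24 MHz, appears at 8.6 MHz.
Distinct values: {8.6 MHz, 9.8 MHz, 14 MHz, 16.6 MHz}.

8.6 MHz, 9.8 MHz, 14 MHz, 16.6 MHz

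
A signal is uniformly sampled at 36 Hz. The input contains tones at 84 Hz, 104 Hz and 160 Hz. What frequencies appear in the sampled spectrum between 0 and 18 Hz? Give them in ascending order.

4 Hz, 12 Hz, 16 Hz

fs/2 = 18 Hz.
84 Hz mod fs = 12 Hz.
12 Hz ≤ fs/2 = 18 Hz, appears at 12 Hz.
104 Hz mod fs = 32 Hz.
32 Hz > fs/2 = 18 Hz, folds to fs − 32 Hz = 4 Hz.
160 Hz mod fs = 16 Hz.
16 Hz ≤ fs/2 = 18 Hz, appears at 16 Hz.
Distinct values: {4 Hz, 12 Hz, 16 Hz}.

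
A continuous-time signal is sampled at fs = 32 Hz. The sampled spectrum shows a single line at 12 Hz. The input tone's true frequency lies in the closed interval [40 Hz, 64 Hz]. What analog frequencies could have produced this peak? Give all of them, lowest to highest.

Frequencies that alias to 12 Hz are k·fs ± 12 Hz for integer k ≥ 0.
k=0: 12 Hz.
k=1: 20 Hz, 44 Hz.
k=2: 52 Hz, 76 Hz.
k=3: 84 Hz, 108 Hz.
Within [40 Hz, 64 Hz]: 44 Hz, 52 Hz.

44 Hz, 52 Hz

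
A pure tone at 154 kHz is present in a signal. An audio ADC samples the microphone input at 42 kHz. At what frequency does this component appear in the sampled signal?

14 kHz

154 kHz mod fs = 28 kHz.
28 kHz > fs/2 = 21 kHz, folds to fs − 28 kHz = 14 kHz.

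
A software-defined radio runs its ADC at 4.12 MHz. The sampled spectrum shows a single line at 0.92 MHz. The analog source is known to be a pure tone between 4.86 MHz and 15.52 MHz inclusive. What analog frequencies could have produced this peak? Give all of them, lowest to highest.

Frequencies that alias to 0.92 MHz are k·fs ± 0.92 MHz for integer k ≥ 0.
k=0: 0.92 MHz.
k=1: 3.2 MHz, 5.04 MHz.
k=2: 7.32 MHz, 9.16 MHz.
k=3: 11.44 MHz, 13.28 MHz.
k=4: 15.56 MHz, 17.4 MHz.
Within [4.86 MHz, 15.52 MHz]: 5.04 MHz, 7.32 MHz, 9.16 MHz, 11.44 MHz, 13.28 MHz.

5.04 MHz, 7.32 MHz, 9.16 MHz, 11.44 MHz, 13.28 MHz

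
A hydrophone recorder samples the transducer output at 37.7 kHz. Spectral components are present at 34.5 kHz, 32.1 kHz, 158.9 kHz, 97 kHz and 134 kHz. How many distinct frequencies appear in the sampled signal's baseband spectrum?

5

fs/2 = 18.85 kHz.
34.5 kHz > fs/2 = 18.85 kHz, folds to fs − 34.5 kHz = 3.2 kHz.
32.1 kHz > fs/2 = 18.85 kHz, folds to fs − 32.1 kHz = 5.6 kHz.
158.9 kHz mod fs = 8.1 kHz.
8.1 kHz ≤ fs/2 = 18.85 kHz, appears at 8.1 kHz.
97 kHz mod fs = 21.6 kHz.
21.6 kHz > fs/2 = 18.85 kHz, folds to fs − 21.6 kHz = 16.1 kHz.
134 kHz mod fs = 20.9 kHz.
20.9 kHz > fs/2 = 18.85 kHz, folds to fs − 20.9 kHz = 16.8 kHz.
Distinct values: {3.2 kHz, 5.6 kHz, 8.1 kHz, 16.1 kHz, 16.8 kHz} → 5.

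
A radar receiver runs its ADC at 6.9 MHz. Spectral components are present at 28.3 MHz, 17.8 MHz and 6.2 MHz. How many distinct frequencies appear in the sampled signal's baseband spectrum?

fs/2 = 3.45 MHz.
28.3 MHz mod fs = 0.7 MHz.
0.7 MHz ≤ fs/2 = 3.45 MHz, appears at 0.7 MHz.
17.8 MHz mod fs = 4 MHz.
4 MHz > fs/2 = 3.45 MHz, folds to fs − 4 MHz = 2.9 MHz.
6.2 MHz > fs/2 = 3.45 MHz, folds to fs − 6.2 MHz = 0.7 MHz.
Distinct values: {0.7 MHz, 2.9 MHz} → 2.

2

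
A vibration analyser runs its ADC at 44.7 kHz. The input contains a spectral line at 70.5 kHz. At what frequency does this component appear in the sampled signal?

18.9 kHz

70.5 kHz mod fs = 25.8 kHz.
25.8 kHz > fs/2 = 22.35 kHz, folds to fs − 25.8 kHz = 18.9 kHz.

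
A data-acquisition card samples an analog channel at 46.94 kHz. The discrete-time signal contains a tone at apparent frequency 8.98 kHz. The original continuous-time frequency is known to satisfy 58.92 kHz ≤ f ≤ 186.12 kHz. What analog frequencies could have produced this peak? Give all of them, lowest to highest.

84.9 kHz, 102.86 kHz, 131.84 kHz, 149.8 kHz, 178.78 kHz

Frequencies that alias to 8.98 kHz are k·fs ± 8.98 kHz for integer k ≥ 0.
k=0: 8.98 kHz.
k=1: 37.96 kHz, 55.92 kHz.
k=2: 84.9 kHz, 102.86 kHz.
k=3: 131.84 kHz, 149.8 kHz.
k=4: 178.78 kHz, 196.74 kHz.
k=5: 225.72 kHz, 243.68 kHz.
Within [58.92 kHz, 186.12 kHz]: 84.9 kHz, 102.86 kHz, 131.84 kHz, 149.8 kHz, 178.78 kHz.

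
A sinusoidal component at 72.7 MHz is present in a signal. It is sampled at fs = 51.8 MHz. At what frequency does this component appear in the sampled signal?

20.9 MHz

72.7 MHz mod fs = 20.9 MHz.
20.9 MHz ≤ fs/2 = 25.9 MHz, appears at 20.9 MHz.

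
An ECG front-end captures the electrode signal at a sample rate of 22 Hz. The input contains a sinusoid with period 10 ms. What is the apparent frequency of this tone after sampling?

10 Hz

T = 10 ms → f = 1/T = 100 Hz.
100 Hz mod fs = 12 Hz.
12 Hz > fs/2 = 11 Hz, folds to fs − 12 Hz = 10 Hz.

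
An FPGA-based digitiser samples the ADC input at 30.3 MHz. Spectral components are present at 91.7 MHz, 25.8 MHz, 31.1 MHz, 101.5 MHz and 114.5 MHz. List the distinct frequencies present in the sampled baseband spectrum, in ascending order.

fs/2 = 15.15 MHz.
91.7 MHz mod fs = 0.8 MHz.
0.8 MHz ≤ fs/2 = 15.15 MHz, appears at 0.8 MHz.
25.8 MHz > fs/2 = 15.15 MHz, folds to fs − 25.8 MHz = 4.5 MHz.
31.1 MHz mod fs = 0.8 MHz.
0.8 MHz ≤ fs/2 = 15.15 MHz, appears at 0.8 MHz.
101.5 MHz mod fs = 10.6 MHz.
10.6 MHz ≤ fs/2 = 15.15 MHz, appears at 10.6 MHz.
114.5 MHz mod fs = 23.6 MHz.
23.6 MHz > fs/2 = 15.15 MHz, folds to fs − 23.6 MHz = 6.7 MHz.
Distinct values: {0.8 MHz, 4.5 MHz, 6.7 MHz, 10.6 MHz}.

0.8 MHz, 4.5 MHz, 6.7 MHz, 10.6 MHz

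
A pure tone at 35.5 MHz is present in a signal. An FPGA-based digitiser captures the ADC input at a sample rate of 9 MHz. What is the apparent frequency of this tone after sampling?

35.5 MHz mod fs = 8.5 MHz.
8.5 MHz > fs/2 = 4.5 MHz, folds to fs − 8.5 MHz = 0.5 MHz.

0.5 MHz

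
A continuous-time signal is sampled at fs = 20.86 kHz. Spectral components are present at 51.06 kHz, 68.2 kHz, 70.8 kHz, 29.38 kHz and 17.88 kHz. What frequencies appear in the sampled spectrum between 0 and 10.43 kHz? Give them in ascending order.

2.98 kHz, 5.62 kHz, 8.22 kHz, 8.52 kHz, 9.34 kHz

fs/2 = 10.43 kHz.
51.06 kHz mod fs = 9.34 kHz.
9.34 kHz ≤ fs/2 = 10.43 kHz, appears at 9.34 kHz.
68.2 kHz mod fs = 5.62 kHz.
5.62 kHz ≤ fs/2 = 10.43 kHz, appears at 5.62 kHz.
70.8 kHz mod fs = 8.22 kHz.
8.22 kHz ≤ fs/2 = 10.43 kHz, appears at 8.22 kHz.
29.38 kHz mod fs = 8.52 kHz.
8.52 kHz ≤ fs/2 = 10.43 kHz, appears at 8.52 kHz.
17.88 kHz > fs/2 = 10.43 kHz, folds to fs − 17.88 kHz = 2.98 kHz.
Distinct values: {2.98 kHz, 5.62 kHz, 8.22 kHz, 8.52 kHz, 9.34 kHz}.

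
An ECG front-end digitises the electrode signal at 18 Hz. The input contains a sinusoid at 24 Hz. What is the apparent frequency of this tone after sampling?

6 Hz

24 Hz mod fs = 6 Hz.
6 Hz ≤ fs/2 = 9 Hz, appears at 6 Hz.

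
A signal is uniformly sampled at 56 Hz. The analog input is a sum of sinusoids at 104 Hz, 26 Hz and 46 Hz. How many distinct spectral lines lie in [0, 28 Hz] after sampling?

fs/2 = 28 Hz.
104 Hz mod fs = 48 Hz.
48 Hz > fs/2 = 28 Hz, folds to fs − 48 Hz = 8 Hz.
26 Hz ≤ fs/2 = 28 Hz, passes unchanged.
46 Hz > fs/2 = 28 Hz, folds to fs − 46 Hz = 10 Hz.
Distinct values: {8 Hz, 10 Hz, 26 Hz} → 3.

3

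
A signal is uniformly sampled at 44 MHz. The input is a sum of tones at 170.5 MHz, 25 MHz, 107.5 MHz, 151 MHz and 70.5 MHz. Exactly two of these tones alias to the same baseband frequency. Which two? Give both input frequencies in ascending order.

fs/2 = 22 MHz.
170.5 MHz mod fs = 38.5 MHz.
38.5 MHz > fs/2 = 22 MHz, folds to fs − 38.5 MHz = 5.5 MHz.
25 MHz > fs/2 = 22 MHz, folds to fs − 25 MHz = 19 MHz.
107.5 MHz mod fs = 19.5 MHz.
19.5 MHz ≤ fs/2 = 22 MHz, appears at 19.5 MHz.
151 MHz mod fs = 19 MHz.
19 MHz ≤ fs/2 = 22 MHz, appears at 19 MHz.
70.5 MHz mod fs = 26.5 MHz.
26.5 MHz > fs/2 = 22 MHz, folds to fs − 26.5 MHz = 17.5 MHz.
25 MHz and 151 MHz both map to 19 MHz.

25 MHz, 151 MHz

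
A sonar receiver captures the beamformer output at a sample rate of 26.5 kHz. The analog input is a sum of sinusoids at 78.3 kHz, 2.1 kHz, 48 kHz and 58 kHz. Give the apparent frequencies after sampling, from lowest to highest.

1.2 kHz, 2.1 kHz, 5 kHz

fs/2 = 13.25 kHz.
78.3 kHz mod fs = 25.3 kHz.
25.3 kHz > fs/2 = 13.25 kHz, folds to fs − 25.3 kHz = 1.2 kHz.
2.1 kHz ≤ fs/2 = 13.25 kHz, passes unchanged.
48 kHz mod fs = 21.5 kHz.
21.5 kHz > fs/2 = 13.25 kHz, folds to fs − 21.5 kHz = 5 kHz.
58 kHz mod fs = 5 kHz.
5 kHz ≤ fs/2 = 13.25 kHz, appears at 5 kHz.
Distinct values: {1.2 kHz, 2.1 kHz, 5 kHz}.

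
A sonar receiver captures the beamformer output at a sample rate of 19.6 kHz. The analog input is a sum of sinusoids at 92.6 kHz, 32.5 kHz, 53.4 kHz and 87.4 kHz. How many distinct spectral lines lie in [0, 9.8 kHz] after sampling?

fs/2 = 9.8 kHz.
92.6 kHz mod fs = 14.2 kHz.
14.2 kHz > fs/2 = 9.8 kHz, folds to fs − 14.2 kHz = 5.4 kHz.
32.5 kHz mod fs = 12.9 kHz.
12.9 kHz > fs/2 = 9.8 kHz, folds to fs − 12.9 kHz = 6.7 kHz.
53.4 kHz mod fs = 14.2 kHz.
14.2 kHz > fs/2 = 9.8 kHz, folds to fs − 14.2 kHz = 5.4 kHz.
87.4 kHz mod fs = 9 kHz.
9 kHz ≤ fs/2 = 9.8 kHz, appears at 9 kHz.
Distinct values: {5.4 kHz, 6.7 kHz, 9 kHz} → 3.

3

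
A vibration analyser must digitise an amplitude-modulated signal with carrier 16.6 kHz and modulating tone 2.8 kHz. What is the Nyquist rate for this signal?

38.8 kHz

AM sidebands sit at fc ± fm = 13.8 kHz and 19.4 kHz.
Highest-frequency component: 19.4 kHz.
Nyquist rate = 2 × 19.4 kHz = 38.8 kHz.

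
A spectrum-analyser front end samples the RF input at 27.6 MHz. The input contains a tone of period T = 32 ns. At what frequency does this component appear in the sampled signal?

T = 32 ns → f = 1/T = 31.25 MHz.
31.25 MHz mod fs = 3.65 MHz.
3.65 MHz ≤ fs/2 = 13.8 MHz, appears at 3.65 MHz.

3.65 MHz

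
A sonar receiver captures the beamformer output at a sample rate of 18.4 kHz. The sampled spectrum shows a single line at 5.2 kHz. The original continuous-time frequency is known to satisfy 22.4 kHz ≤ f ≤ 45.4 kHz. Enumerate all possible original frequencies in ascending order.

Frequencies that alias to 5.2 kHz are k·fs ± 5.2 kHz for integer k ≥ 0.
k=0: 5.2 kHz.
k=1: 13.2 kHz, 23.6 kHz.
k=2: 31.6 kHz, 42 kHz.
k=3: 50 kHz, 60.4 kHz.
Within [22.4 kHz, 45.4 kHz]: 23.6 kHz, 31.6 kHz, 42 kHz.

23.6 kHz, 31.6 kHz, 42 kHz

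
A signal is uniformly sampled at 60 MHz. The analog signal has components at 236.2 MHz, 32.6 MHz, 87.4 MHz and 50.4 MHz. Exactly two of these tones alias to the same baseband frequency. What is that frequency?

27.4 MHz

fs/2 = 30 MHz.
236.2 MHz mod fs = 56.2 MHz.
56.2 MHz > fs/2 = 30 MHz, folds to fs − 56.2 MHz = 3.8 MHz.
32.6 MHz > fs/2 = 30 MHz, folds to fs − 32.6 MHz = 27.4 MHz.
87.4 MHz mod fs = 27.4 MHz.
27.4 MHz ≤ fs/2 = 30 MHz, appears at 27.4 MHz.
50.4 MHz > fs/2 = 30 MHz, folds to fs − 50.4 MHz = 9.6 MHz.
32.6 MHz and 87.4 MHz both map to 27.4 MHz.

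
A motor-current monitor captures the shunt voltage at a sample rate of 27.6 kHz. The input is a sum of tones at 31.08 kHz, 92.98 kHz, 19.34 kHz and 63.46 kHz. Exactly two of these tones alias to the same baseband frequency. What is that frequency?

fs/2 = 13.8 kHz.
31.08 kHz mod fs = 3.48 kHz.
3.48 kHz ≤ fs/2 = 13.8 kHz, appears at 3.48 kHz.
92.98 kHz mod fs = 10.18 kHz.
10.18 kHz ≤ fs/2 = 13.8 kHz, appears at 10.18 kHz.
19.34 kHz > fs/2 = 13.8 kHz, folds to fs − 19.34 kHz = 8.26 kHz.
63.46 kHz mod fs = 8.26 kHz.
8.26 kHz ≤ fs/2 = 13.8 kHz, appears at 8.26 kHz.
19.34 kHz and 63.46 kHz both map to 8.26 kHz.

8.26 kHz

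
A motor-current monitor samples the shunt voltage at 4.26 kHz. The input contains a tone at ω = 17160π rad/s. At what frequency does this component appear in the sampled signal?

0.06 kHz

ω = 17160π rad/s → f = ω/(2π) = 8580 Hz = 8.58 kHz.
8.58 kHz mod fs = 0.06 kHz.
0.06 kHz ≤ fs/2 = 2.13 kHz, appears at 0.06 kHz.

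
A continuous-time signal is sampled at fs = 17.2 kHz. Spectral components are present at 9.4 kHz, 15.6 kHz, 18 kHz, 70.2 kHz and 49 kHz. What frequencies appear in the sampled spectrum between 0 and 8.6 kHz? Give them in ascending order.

0.8 kHz, 1.4 kHz, 1.6 kHz, 2.6 kHz, 7.8 kHz

fs/2 = 8.6 kHz.
9.4 kHz > fs/2 = 8.6 kHz, folds to fs − 9.4 kHz = 7.8 kHz.
15.6 kHz > fs/2 = 8.6 kHz, folds to fs − 15.6 kHz = 1.6 kHz.
18 kHz mod fs = 0.8 kHz.
0.8 kHz ≤ fs/2 = 8.6 kHz, appears at 0.8 kHz.
70.2 kHz mod fs = 1.4 kHz.
1.4 kHz ≤ fs/2 = 8.6 kHz, appears at 1.4 kHz.
49 kHz mod fs = 14.6 kHz.
14.6 kHz > fs/2 = 8.6 kHz, folds to fs − 14.6 kHz = 2.6 kHz.
Distinct values: {0.8 kHz, 1.4 kHz, 1.6 kHz, 2.6 kHz, 7.8 kHz}.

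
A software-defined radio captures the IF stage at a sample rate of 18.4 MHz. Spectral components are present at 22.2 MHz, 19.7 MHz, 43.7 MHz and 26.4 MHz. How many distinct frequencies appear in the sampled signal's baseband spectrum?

fs/2 = 9.2 MHz.
22.2 MHz mod fs = 3.8 MHz.
3.8 MHz ≤ fs/2 = 9.2 MHz, appears at 3.8 MHz.
19.7 MHz mod fs = 1.3 MHz.
1.3 MHz ≤ fs/2 = 9.2 MHz, appears at 1.3 MHz.
43.7 MHz mod fs = 6.9 MHz.
6.9 MHz ≤ fs/2 = 9.2 MHz, appears at 6.9 MHz.
26.4 MHz mod fs = 8 MHz.
8 MHz ≤ fs/2 = 9.2 MHz, appears at 8 MHz.
Distinct values: {1.3 MHz, 3.8 MHz, 6.9 MHz, 8 MHz} → 4.

4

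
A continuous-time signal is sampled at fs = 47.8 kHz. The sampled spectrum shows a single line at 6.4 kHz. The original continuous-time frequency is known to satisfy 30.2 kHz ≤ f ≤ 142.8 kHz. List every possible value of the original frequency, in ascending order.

Frequencies that alias to 6.4 kHz are k·fs ± 6.4 kHz for integer k ≥ 0.
k=0: 6.4 kHz.
k=1: 41.4 kHz, 54.2 kHz.
k=2: 89.2 kHz, 102 kHz.
k=3: 137 kHz, 149.8 kHz.
k=4: 184.8 kHz, 197.6 kHz.
Within [30.2 kHz, 142.8 kHz]: 41.4 kHz, 54.2 kHz, 89.2 kHz, 102 kHz, 137 kHz.

41.4 kHz, 54.2 kHz, 89.2 kHz, 102 kHz, 137 kHz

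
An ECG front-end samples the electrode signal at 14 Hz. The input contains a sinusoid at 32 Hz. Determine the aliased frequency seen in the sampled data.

4 Hz

32 Hz mod fs = 4 Hz.
4 Hz ≤ fs/2 = 7 Hz, appears at 4 Hz.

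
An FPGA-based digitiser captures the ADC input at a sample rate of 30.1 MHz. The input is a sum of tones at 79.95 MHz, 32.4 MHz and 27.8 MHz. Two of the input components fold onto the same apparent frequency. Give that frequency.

2.3 MHz

fs/2 = 15.05 MHz.
79.95 MHz mod fs = 19.75 MHz.
19.75 MHz > fs/2 = 15.05 MHz, folds to fs − 19.75 MHz = 10.35 MHz.
32.4 MHz mod fs = 2.3 MHz.
2.3 MHz ≤ fs/2 = 15.05 MHz, appears at 2.3 MHz.
27.8 MHz > fs/2 = 15.05 MHz, folds to fs − 27.8 MHz = 2.3 MHz.
27.8 MHz and 32.4 MHz both map to 2.3 MHz.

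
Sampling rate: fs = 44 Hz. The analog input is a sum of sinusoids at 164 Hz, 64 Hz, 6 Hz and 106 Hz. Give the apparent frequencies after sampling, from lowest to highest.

6 Hz, 12 Hz, 18 Hz, 20 Hz

fs/2 = 22 Hz.
164 Hz mod fs = 32 Hz.
32 Hz > fs/2 = 22 Hz, folds to fs − 32 Hz = 12 Hz.
64 Hz mod fs = 20 Hz.
20 Hz ≤ fs/2 = 22 Hz, appears at 20 Hz.
6 Hz ≤ fs/2 = 22 Hz, passes unchanged.
106 Hz mod fs = 18 Hz.
18 Hz ≤ fs/2 = 22 Hz, appears at 18 Hz.
Distinct values: {6 Hz, 12 Hz, 18 Hz, 20 Hz}.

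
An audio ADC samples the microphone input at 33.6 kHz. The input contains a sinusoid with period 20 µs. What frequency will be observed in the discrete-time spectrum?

16.4 kHz

T = 20 µs → f = 1/T = 50 kHz.
50 kHz mod fs = 16.4 kHz.
16.4 kHz ≤ fs/2 = 16.8 kHz, appears at 16.4 kHz.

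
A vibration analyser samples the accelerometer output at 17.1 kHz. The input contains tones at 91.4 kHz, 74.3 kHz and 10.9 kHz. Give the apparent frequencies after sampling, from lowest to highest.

5.9 kHz, 6.2 kHz

fs/2 = 8.55 kHz.
91.4 kHz mod fs = 5.9 kHz.
5.9 kHz ≤ fs/2 = 8.55 kHz, appears at 5.9 kHz.
74.3 kHz mod fs = 5.9 kHz.
5.9 kHz ≤ fs/2 = 8.55 kHz, appears at 5.9 kHz.
10.9 kHz > fs/2 = 8.55 kHz, folds to fs − 10.9 kHz = 6.2 kHz.
Distinct values: {5.9 kHz, 6.2 kHz}.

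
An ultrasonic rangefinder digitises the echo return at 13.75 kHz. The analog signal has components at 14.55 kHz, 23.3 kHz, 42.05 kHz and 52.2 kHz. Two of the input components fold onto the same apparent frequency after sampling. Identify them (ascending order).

14.55 kHz, 42.05 kHz

fs/2 = 6.875 kHz.
14.55 kHz mod fs = 0.8 kHz.
0.8 kHz ≤ fs/2 = 6.875 kHz, appears at 0.8 kHz.
23.3 kHz mod fs = 9.55 kHz.
9.55 kHz > fs/2 = 6.875 kHz, folds to fs − 9.55 kHz = 4.2 kHz.
42.05 kHz mod fs = 0.8 kHz.
0.8 kHz ≤ fs/2 = 6.875 kHz, appears at 0.8 kHz.
52.2 kHz mod fs = 10.95 kHz.
10.95 kHz > fs/2 = 6.875 kHz, folds to fs − 10.95 kHz = 2.8 kHz.
14.55 kHz and 42.05 kHz both map to 0.8 kHz.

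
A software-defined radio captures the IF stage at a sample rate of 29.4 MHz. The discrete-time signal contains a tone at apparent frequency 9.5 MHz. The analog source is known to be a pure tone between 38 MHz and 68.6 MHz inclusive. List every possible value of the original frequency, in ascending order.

Frequencies that alias to 9.5 MHz are k·fs ± 9.5 MHz for integer k ≥ 0.
k=0: 9.5 MHz.
k=1: 19.9 MHz, 38.9 MHz.
k=2: 49.3 MHz, 68.3 MHz.
k=3: 78.7 MHz, 97.7 MHz.
Within [38 MHz, 68.6 MHz]: 38.9 MHz, 49.3 MHz, 68.3 MHz.

38.9 MHz, 49.3 MHz, 68.3 MHz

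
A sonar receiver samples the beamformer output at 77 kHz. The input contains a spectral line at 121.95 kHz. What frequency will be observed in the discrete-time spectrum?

32.05 kHz

121.95 kHz mod fs = 44.95 kHz.
44.95 kHz > fs/2 = 38.5 kHz, folds to fs − 44.95 kHz = 32.05 kHz.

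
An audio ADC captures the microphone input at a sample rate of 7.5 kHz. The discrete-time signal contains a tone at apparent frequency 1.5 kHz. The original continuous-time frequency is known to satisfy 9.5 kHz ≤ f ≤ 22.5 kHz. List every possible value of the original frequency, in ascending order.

13.5 kHz, 16.5 kHz, 21 kHz

Frequencies that alias to 1.5 kHz are k·fs ± 1.5 kHz for integer k ≥ 0.
k=0: 1.5 kHz.
k=1: 6 kHz, 9 kHz.
k=2: 13.5 kHz, 16.5 kHz.
k=3: 21 kHz, 24 kHz.
k=4: 28.5 kHz, 31.5 kHz.
Within [9.5 kHz, 22.5 kHz]: 13.5 kHz, 16.5 kHz, 21 kHz.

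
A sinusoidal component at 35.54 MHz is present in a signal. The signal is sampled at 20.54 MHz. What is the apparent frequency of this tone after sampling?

5.54 MHz

35.54 MHz mod fs = 15 MHz.
15 MHz > fs/2 = 10.27 MHz, folds to fs − 15 MHz = 5.54 MHz.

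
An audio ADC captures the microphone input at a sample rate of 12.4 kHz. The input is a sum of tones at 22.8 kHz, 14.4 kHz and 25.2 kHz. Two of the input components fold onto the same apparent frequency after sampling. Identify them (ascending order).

14.4 kHz, 22.8 kHz

fs/2 = 6.2 kHz.
22.8 kHz mod fs = 10.4 kHz.
10.4 kHz > fs/2 = 6.2 kHz, folds to fs − 10.4 kHz = 2 kHz.
14.4 kHz mod fs = 2 kHz.
2 kHz ≤ fs/2 = 6.2 kHz, appears at 2 kHz.
25.2 kHz mod fs = 0.4 kHz.
0.4 kHz ≤ fs/2 = 6.2 kHz, appears at 0.4 kHz.
14.4 kHz and 22.8 kHz both map to 2 kHz.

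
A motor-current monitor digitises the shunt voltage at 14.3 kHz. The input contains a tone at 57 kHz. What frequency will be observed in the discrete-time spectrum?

57 kHz mod fs = 14.1 kHz.
14.1 kHz > fs/2 = 7.15 kHz, folds to fs − 14.1 kHz = 0.2 kHz.

0.2 kHz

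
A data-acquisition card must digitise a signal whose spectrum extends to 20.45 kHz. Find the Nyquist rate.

Nyquist rate = 2 × 20.45 kHz = 40.9 kHz.

40.9 kHz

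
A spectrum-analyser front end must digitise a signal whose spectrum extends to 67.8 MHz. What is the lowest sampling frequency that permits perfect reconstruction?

Nyquist rate = 2 × 67.8 MHz = 135.6 MHz.

135.6 MHz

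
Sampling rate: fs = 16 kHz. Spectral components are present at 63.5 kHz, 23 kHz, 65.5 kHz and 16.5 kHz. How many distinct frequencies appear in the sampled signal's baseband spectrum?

3

fs/2 = 8 kHz.
63.5 kHz mod fs = 15.5 kHz.
15.5 kHz > fs/2 = 8 kHz, folds to fs − 15.5 kHz = 0.5 kHz.
23 kHz mod fs = 7 kHz.
7 kHz ≤ fs/2 = 8 kHz, appears at 7 kHz.
65.5 kHz mod fs = 1.5 kHz.
1.5 kHz ≤ fs/2 = 8 kHz, appears at 1.5 kHz.
16.5 kHz mod fs = 0.5 kHz.
0.5 kHz ≤ fs/2 = 8 kHz, appears at 0.5 kHz.
Distinct values: {0.5 kHz, 1.5 kHz, 7 kHz} → 3.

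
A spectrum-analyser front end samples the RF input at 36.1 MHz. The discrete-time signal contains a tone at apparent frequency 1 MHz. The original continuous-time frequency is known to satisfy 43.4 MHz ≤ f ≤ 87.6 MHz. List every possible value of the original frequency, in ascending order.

71.2 MHz, 73.2 MHz

Frequencies that alias to 1 MHz are k·fs ± 1 MHz for integer k ≥ 0.
k=0: 1 MHz.
k=1: 35.1 MHz, 37.1 MHz.
k=2: 71.2 MHz, 73.2 MHz.
k=3: 107.3 MHz, 109.3 MHz.
Within [43.4 MHz, 87.6 MHz]: 71.2 MHz, 73.2 MHz.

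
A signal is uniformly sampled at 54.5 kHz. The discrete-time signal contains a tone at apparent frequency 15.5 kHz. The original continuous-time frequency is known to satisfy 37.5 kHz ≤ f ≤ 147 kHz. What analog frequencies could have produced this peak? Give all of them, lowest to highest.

Frequencies that alias to 15.5 kHz are k·fs ± 15.5 kHz for integer k ≥ 0.
k=0: 15.5 kHz.
k=1: 39 kHz, 70 kHz.
k=2: 93.5 kHz, 124.5 kHz.
k=3: 148 kHz, 179 kHz.
Within [37.5 kHz, 147 kHz]: 39 kHz, 70 kHz, 93.5 kHz, 124.5 kHz.

39 kHz, 70 kHz, 93.5 kHz, 124.5 kHz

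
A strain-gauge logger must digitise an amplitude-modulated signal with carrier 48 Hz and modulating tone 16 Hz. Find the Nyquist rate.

128 Hz

AM sidebands sit at fc ± fm = 32 Hz and 64 Hz.
Highest-frequency component: 64 Hz.
Nyquist rate = 2 × 64 Hz = 128 Hz.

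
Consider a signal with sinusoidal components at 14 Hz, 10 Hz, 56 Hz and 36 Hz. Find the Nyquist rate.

Highest-frequency component: 56 Hz.
Nyquist rate = 2 × 56 Hz = 112 Hz.

112 Hz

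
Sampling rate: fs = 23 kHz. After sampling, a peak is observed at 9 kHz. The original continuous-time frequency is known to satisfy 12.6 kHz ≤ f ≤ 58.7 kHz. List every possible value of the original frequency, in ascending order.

14 kHz, 32 kHz, 37 kHz, 55 kHz

Frequencies that alias to 9 kHz are k·fs ± 9 kHz for integer k ≥ 0.
k=0: 9 kHz.
k=1: 14 kHz, 32 kHz.
k=2: 37 kHz, 55 kHz.
k=3: 60 kHz, 78 kHz.
Within [12.6 kHz, 58.7 kHz]: 14 kHz, 32 kHz, 37 kHz, 55 kHz.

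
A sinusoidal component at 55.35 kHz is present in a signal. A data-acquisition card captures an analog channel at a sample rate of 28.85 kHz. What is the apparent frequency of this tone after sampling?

2.35 kHz

55.35 kHz mod fs = 26.5 kHz.
26.5 kHz > fs/2 = 14.425 kHz, folds to fs − 26.5 kHz = 2.35 kHz.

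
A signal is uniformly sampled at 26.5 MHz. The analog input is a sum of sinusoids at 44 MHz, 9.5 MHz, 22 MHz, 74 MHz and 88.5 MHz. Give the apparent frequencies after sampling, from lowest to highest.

fs/2 = 13.25 MHz.
44 MHz mod fs = 17.5 MHz.
17.5 MHz > fs/2 = 13.25 MHz, folds to fs − 17.5 MHz = 9 MHz.
9.5 MHz ≤ fs/2 = 13.25 MHz, passes unchanged.
22 MHz > fs/2 = 13.25 MHz, folds to fs − 22 MHz = 4.5 MHz.
74 MHz mod fs = 21 MHz.
21 MHz > fs/2 = 13.25 MHz, folds to fs − 21 MHz = 5.5 MHz.
88.5 MHz mod fs = 9 MHz.
9 MHz ≤ fs/2 = 13.25 MHz, appears at 9 MHz.
Distinct values: {4.5 MHz, 5.5 MHz, 9 MHz, 9.5 MHz}.

4.5 MHz, 5.5 MHz, 9 MHz, 9.5 MHz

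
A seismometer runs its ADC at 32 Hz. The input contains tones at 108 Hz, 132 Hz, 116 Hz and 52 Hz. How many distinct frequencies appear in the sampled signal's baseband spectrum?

2

fs/2 = 16 Hz.
108 Hz mod fs = 12 Hz.
12 Hz ≤ fs/2 = 16 Hz, appears at 12 Hz.
132 Hz mod fs = 4 Hz.
4 Hz ≤ fs/2 = 16 Hz, appears at 4 Hz.
116 Hz mod fs = 20 Hz.
20 Hz > fs/2 = 16 Hz, folds to fs − 20 Hz = 12 Hz.
52 Hz mod fs = 20 Hz.
20 Hz > fs/2 = 16 Hz, folds to fs − 20 Hz = 12 Hz.
Distinct values: {4 Hz, 12 Hz} → 2.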